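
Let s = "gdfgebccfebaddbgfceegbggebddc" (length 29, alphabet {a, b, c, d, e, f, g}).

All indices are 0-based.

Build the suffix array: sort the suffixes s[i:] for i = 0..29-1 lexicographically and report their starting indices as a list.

rank→(start, suffix):
  0 → (11, 'addbgfceegbggebddc')
  1 → (10, 'baddbgfceegbggebddc')
  2 → (5, 'bccfebaddbgfceegbggebddc')
  3 → (25, 'bddc')
  4 → (14, 'bgfceegbggebddc')
  5 → (21, 'bggebddc')
  6 → (28, 'c')
  7 → (6, 'ccfebaddbgfceegbggebddc')
  8 → (17, 'ceegbggebddc')
  9 → (7, 'cfebaddbgfceegbggebddc')
  10 → (13, 'dbgfceegbggebddc')
  11 → (27, 'dc')
  12 → (12, 'ddbgfceegbggebddc')
  13 → (26, 'ddc')
  14 → (1, 'dfgebccfebaddbgfceegbggebddc')
  15 → (9, 'ebaddbgfceegbggebddc')
  16 → (4, 'ebccfebaddbgfceegbggebddc')
  17 → (24, 'ebddc')
  18 → (18, 'eegbggebddc')
  19 → (19, 'egbggebddc')
  20 → (16, 'fceegbggebddc')
  21 → (8, 'febaddbgfceegbggebddc')
  22 → (2, 'fgebccfebaddbgfceegbggebddc')
  23 → (20, 'gbggebddc')
  24 → (0, 'gdfgebccfebaddbgfceegbggebddc')
  25 → (3, 'gebccfebaddbgfceegbggebddc')
  26 → (23, 'gebddc')
  27 → (15, 'gfceegbggebddc')
  28 → (22, 'ggebddc')

[11, 10, 5, 25, 14, 21, 28, 6, 17, 7, 13, 27, 12, 26, 1, 9, 4, 24, 18, 19, 16, 8, 2, 20, 0, 3, 23, 15, 22]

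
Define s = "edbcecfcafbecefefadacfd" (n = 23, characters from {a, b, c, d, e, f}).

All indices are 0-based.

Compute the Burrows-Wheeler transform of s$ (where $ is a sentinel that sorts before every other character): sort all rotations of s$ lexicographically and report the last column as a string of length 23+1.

ddfcdffbeeafaebc$fceacce

rank  rotation                  last
    0  $edbcecfcafbecefefadacfd  d
    1  acfd$edbcecfcafbecefefad  d
    2  adacfd$edbcecfcafbecefef  f
    3  afbecefefadacfd$edbcecfc  c
    4  bcecfcafbecefefadacfd$ed  d
    5  becefefadacfd$edbcecfcaf  f
    6  cafbecefefadacfd$edbcecf  f
    7  cecfcafbecefefadacfd$edb  b
    8  cefefadacfd$edbcecfcafbe  e
    9  cfcafbecefefadacfd$edbce  e
   10  cfd$edbcecfcafbecefefada  a
   11  d$edbcecfcafbecefefadacf  f
   12  dacfd$edbcecfcafbecefefa  a
   13  dbcecfcafbecefefadacfd$e  e
   14  ecefefadacfd$edbcecfcafb  b
   15  ecfcafbecefefadacfd$edbc  c
   16  edbcecfcafbecefefadacfd$  $
   17  efadacfd$edbcecfcafbecef  f
   18  efefadacfd$edbcecfcafbec  c
   19  fadacfd$edbcecfcafbecefe  e
   20  fbecefefadacfd$edbcecfca  a
   21  fcafbecefefadacfd$edbcec  c
   22  fd$edbcecfcafbecefefadac  c
   23  fefadacfd$edbcecfcafbece  e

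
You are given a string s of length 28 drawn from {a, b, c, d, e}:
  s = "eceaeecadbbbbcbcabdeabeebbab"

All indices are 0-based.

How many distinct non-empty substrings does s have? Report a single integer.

372

sorted suffixes:
  #0 SA[0]=26  'ab'
  #1 SA[1]=16  'abdeabeebbab'
  #2 SA[2]=20  'abeebbab'
  #3 SA[3]=7  'adbbbbcbcabdeabeebbab'
  #4 SA[4]=3  'aeecadbbbbcbcabdeabeebbab'
  #5 SA[5]=27  'b'
  #6 SA[6]=25  'bab'
  #7 SA[7]=24  'bbab'
  #8 SA[8]=9  'bbbbcbcabdeabeebbab'
  #9 SA[9]=10  'bbbcbcabdeabeebbab'
  #10 SA[10]=11  'bbcbcabdeabeebbab'
  #11 SA[11]=14  'bcabdeabeebbab'
  #12 SA[12]=12  'bcbcabdeabeebbab'
  #13 SA[13]=17  'bdeabeebbab'
  #14 SA[14]=21  'beebbab'
  #15 SA[15]=15  'cabdeabeebbab'
  #16 SA[16]=6  'cadbbbbcbcabdeabeebbab'
  #17 SA[17]=13  'cbcabdeabeebbab'
  #18 SA[18]=1  'ceaeecadbbbbcbcabdeabeebbab'
  #19 SA[19]=8  'dbbbbcbcabdeabeebbab'
  #20 SA[20]=18  'deabeebbab'
  #21 SA[21]=19  'eabeebbab'
  #22 SA[22]=2  'eaeecadbbbbcbcabdeabeebbab'
  #23 SA[23]=23  'ebbab'
  #24 SA[24]=5  'ecadbbbbcbcabdeabeebbab'
  #25 SA[25]=0  'eceaeecadbbbbcbcabdeabeebbab'
  #26 SA[26]=22  'eebbab'
  #27 SA[27]=4  'eecadbbbbcbcabdeabeebbab'

SA = [26, 16, 20, 7, 3, 27, 25, 24, 9, 10, 11, 14, 12, 17, 21, 15, 6, 13, 1, 8, 18, 19, 2, 23, 5, 0, 22, 4]
i: (SA[i-1],SA[i]) lcp shared
  1: (26,16) 2 'ab'
  2: (16,20) 2 'ab'
  3: (20,7) 1 'a'
  4: (7,3) 1 'a'
  5: (3,27) 0 ''
  6: (27,25) 1 'b'
  7: (25,24) 1 'b'
  8: (24,9) 2 'bb'
  9: (9,10) 3 'bbb'
  10: (10,11) 2 'bb'
  11: (11,14) 1 'b'
  12: (14,12) 2 'bc'
  13: (12,17) 1 'b'
  14: (17,21) 1 'b'
  15: (21,15) 0 ''
  16: (15,6) 2 'ca'
  17: (6,13) 1 'c'
  18: (13,1) 1 'c'
  19: (1,8) 0 ''
  20: (8,18) 1 'd'
  21: (18,19) 0 ''
  22: (19,2) 2 'ea'
  23: (2,23) 1 'e'
  24: (23,5) 1 'e'
  25: (5,0) 2 'ec'
  26: (0,22) 1 'e'
  27: (22,4) 2 'ee'

n(n+1)/2 = 28·29/2 = 406
Σ LCP = 0 + 2 + 2 + 1 + 1 + 0 + 1 + 1 + 2 + 3 + 2 + 1 + 2 + 1 + 1 + 0 + 2 + 1 + 1 + 0 + 1 + 0 + 2 + 1 + 1 + 2 + 1 + 2 = 34
distinct = 406 − 34 = 372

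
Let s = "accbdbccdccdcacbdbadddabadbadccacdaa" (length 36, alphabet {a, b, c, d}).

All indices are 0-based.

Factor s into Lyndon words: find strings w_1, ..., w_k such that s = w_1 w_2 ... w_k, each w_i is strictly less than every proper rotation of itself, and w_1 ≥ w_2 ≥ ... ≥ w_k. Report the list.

emit factor 1: 'accbdbccdccdc' (i=0, period=13)
emit factor 2: 'acbdbaddd' (i=13, period=9)
emit factor 3: 'abadbadccacd' (i=22, period=12)
emit factor 4: 'a' (i=34, period=1)
emit factor 5: 'a' (i=35, period=1)

["accbdbccdccdc", "acbdbaddd", "abadbadccacd", "a", "a"]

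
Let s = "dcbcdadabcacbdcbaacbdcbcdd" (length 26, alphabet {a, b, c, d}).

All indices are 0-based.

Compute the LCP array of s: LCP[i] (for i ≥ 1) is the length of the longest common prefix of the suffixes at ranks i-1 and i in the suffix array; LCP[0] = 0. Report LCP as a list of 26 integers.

rank | idx | suffix
   0 |  16 | aacbdcbcdd
   1 |   7 | abcacbdcbaacbdcbcdd
   2 |  10 | acbdcbaacbdcbcdd
   3 |  17 | acbdcbcdd
   4 |   5 | adabcacbdcbaacbdcbcdd
   5 |  15 | baacbdcbcdd
   6 |   8 | bcacbdcbaacbdcbcdd
   7 |   2 | bcdadabcacbdcbaacbdcbcdd
   8 |  22 | bcdd
   9 |  12 | bdcbaacbdcbcdd
  10 |  19 | bdcbcdd
  11 |   9 | cacbdcbaacbdcbcdd
  12 |  14 | cbaacbdcbcdd
  13 |   1 | cbcdadabcacbdcbaacbdcbcdd
  14 |  21 | cbcdd
  15 |  11 | cbdcbaacbdcbcdd
  16 |  18 | cbdcbcdd
  17 |   3 | cdadabcacbdcbaacbdcbcdd
  18 |  23 | cdd
  19 |  25 | d
  20 |   6 | dabcacbdcbaacbdcbcdd
  21 |   4 | dadabcacbdcbaacbdcbcdd
  22 |  13 | dcbaacbdcbcdd
  23 |   0 | dcbcdadabcacbdcbaacbdcbcdd
  24 |  20 | dcbcdd
  25 |  24 | dd

SA = [16, 7, 10, 17, 5, 15, 8, 2, 22, 12, 19, 9, 14, 1, 21, 11, 18, 3, 23, 25, 6, 4, 13, 0, 20, 24]
rank  pair      lcp
   1  s[16:],s[7:]  1  'a'
   2  s[7:],s[10:]  1  'a'
   3  s[10:],s[17:]  6  'acbdcb'
   4  s[17:],s[5:]  1  'a'
   5  s[5:],s[15:]  0  ''
   6  s[15:],s[8:]  1  'b'
   7  s[8:],s[2:]  2  'bc'
   8  s[2:],s[22:]  3  'bcd'
   9  s[22:],s[12:]  1  'b'
  10  s[12:],s[19:]  4  'bdcb'
  11  s[19:],s[9:]  0  ''
  12  s[9:],s[14:]  1  'c'
  13  s[14:],s[1:]  2  'cb'
  14  s[1:],s[21:]  4  'cbcd'
  15  s[21:],s[11:]  2  'cb'
  16  s[11:],s[18:]  5  'cbdcb'
  17  s[18:],s[3:]  1  'c'
  18  s[3:],s[23:]  2  'cd'
  19  s[23:],s[25:]  0  ''
  20  s[25:],s[6:]  1  'd'
  21  s[6:],s[4:]  2  'da'
  22  s[4:],s[13:]  1  'd'
  23  s[13:],s[0:]  3  'dcb'
  24  s[0:],s[20:]  5  'dcbcd'
  25  s[20:],s[24:]  1  'd'

[0, 1, 1, 6, 1, 0, 1, 2, 3, 1, 4, 0, 1, 2, 4, 2, 5, 1, 2, 0, 1, 2, 1, 3, 5, 1]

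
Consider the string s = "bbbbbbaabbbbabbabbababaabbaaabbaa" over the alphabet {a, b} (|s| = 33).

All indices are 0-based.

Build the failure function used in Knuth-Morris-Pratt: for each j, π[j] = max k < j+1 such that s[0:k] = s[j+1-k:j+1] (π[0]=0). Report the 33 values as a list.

π[0] = 0
j=1 s[j]='b': π[1]=1 (border 'b')
j=2 s[j]='b': π[2]=2 (border 'bb')
j=3 s[j]='b': π[3]=3 (border 'bbb')
j=4 s[j]='b': π[4]=4 (border 'bbbb')
j=5 s[j]='b': π[5]=5 (border 'bbbbb')
j=6 s[j]='a': k: 5→4→3→2→1→0; π[6]=0 (border '')
j=7 s[j]='a': π[7]=0 (border '')
j=8 s[j]='b': π[8]=1 (border 'b')
j=9 s[j]='b': π[9]=2 (border 'bb')
j=10 s[j]='b': π[10]=3 (border 'bbb')
j=11 s[j]='b': π[11]=4 (border 'bbbb')
j=12 s[j]='a': k: 4→3→2→1→0; π[12]=0 (border '')
j=13 s[j]='b': π[13]=1 (border 'b')
j=14 s[j]='b': π[14]=2 (border 'bb')
j=15 s[j]='a': k: 2→1→0; π[15]=0 (border '')
j=16 s[j]='b': π[16]=1 (border 'b')
j=17 s[j]='b': π[17]=2 (border 'bb')
j=18 s[j]='a': k: 2→1→0; π[18]=0 (border '')
j=19 s[j]='b': π[19]=1 (border 'b')
j=20 s[j]='a': k: 1→0; π[20]=0 (border '')
j=21 s[j]='b': π[21]=1 (border 'b')
j=22 s[j]='a': k: 1→0; π[22]=0 (border '')
j=23 s[j]='a': π[23]=0 (border '')
j=24 s[j]='b': π[24]=1 (border 'b')
j=25 s[j]='b': π[25]=2 (border 'bb')
j=26 s[j]='a': k: 2→1→0; π[26]=0 (border '')
j=27 s[j]='a': π[27]=0 (border '')
j=28 s[j]='a': π[28]=0 (border '')
j=29 s[j]='b': π[29]=1 (border 'b')
j=30 s[j]='b': π[30]=2 (border 'bb')
j=31 s[j]='a': k: 2→1→0; π[31]=0 (border '')
j=32 s[j]='a': π[32]=0 (border '')

[0, 1, 2, 3, 4, 5, 0, 0, 1, 2, 3, 4, 0, 1, 2, 0, 1, 2, 0, 1, 0, 1, 0, 0, 1, 2, 0, 0, 0, 1, 2, 0, 0]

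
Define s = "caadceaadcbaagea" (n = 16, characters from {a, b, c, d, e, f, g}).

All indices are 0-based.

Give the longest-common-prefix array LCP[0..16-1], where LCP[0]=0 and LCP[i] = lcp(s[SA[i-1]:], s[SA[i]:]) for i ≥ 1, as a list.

rank→(start, suffix):
  0 → (15, 'a')
  1 → (6, 'aadcbaagea')
  2 → (1, 'aadceaadcbaagea')
  3 → (11, 'aagea')
  4 → (7, 'adcbaagea')
  5 → (2, 'adceaadcbaagea')
  6 → (12, 'agea')
  7 → (10, 'baagea')
  8 → (0, 'caadceaadcbaagea')
  9 → (9, 'cbaagea')
  10 → (4, 'ceaadcbaagea')
  11 → (8, 'dcbaagea')
  12 → (3, 'dceaadcbaagea')
  13 → (14, 'ea')
  14 → (5, 'eaadcbaagea')
  15 → (13, 'gea')

SA = [15, 6, 1, 11, 7, 2, 12, 10, 0, 9, 4, 8, 3, 14, 5, 13]
rank  pair      lcp
   1  s[15:],s[6:]  1  'a'
   2  s[6:],s[1:]  4  'aadc'
   3  s[1:],s[11:]  2  'aa'
   4  s[11:],s[7:]  1  'a'
   5  s[7:],s[2:]  3  'adc'
   6  s[2:],s[12:]  1  'a'
   7  s[12:],s[10:]  0  ''
   8  s[10:],s[0:]  0  ''
   9  s[0:],s[9:]  1  'c'
  10  s[9:],s[4:]  1  'c'
  11  s[4:],s[8:]  0  ''
  12  s[8:],s[3:]  2  'dc'
  13  s[3:],s[14:]  0  ''
  14  s[14:],s[5:]  2  'ea'
  15  s[5:],s[13:]  0  ''

[0, 1, 4, 2, 1, 3, 1, 0, 0, 1, 1, 0, 2, 0, 2, 0]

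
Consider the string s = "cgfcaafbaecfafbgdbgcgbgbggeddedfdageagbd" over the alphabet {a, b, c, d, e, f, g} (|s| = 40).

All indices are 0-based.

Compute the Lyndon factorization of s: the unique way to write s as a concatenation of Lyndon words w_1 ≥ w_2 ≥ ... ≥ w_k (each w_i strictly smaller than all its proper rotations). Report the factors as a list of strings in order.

["cgf", "c", "aafbaecfafbgdbgcgbgbggeddedfdageagbd"]

emit factor 1: 'cgf' (i=0, period=3)
emit factor 2: 'c' (i=3, period=1)
emit factor 3: 'aafbaecfafbgdbgcgbgbggeddedfdageagbd' (i=4, period=36)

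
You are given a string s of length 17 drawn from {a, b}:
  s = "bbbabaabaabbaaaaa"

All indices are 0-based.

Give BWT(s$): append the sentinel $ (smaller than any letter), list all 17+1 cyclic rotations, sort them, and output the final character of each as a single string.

aaaaabbbbaabaabab$

rank  rotation            last
    0  $bbbabaabaabbaaaaa  a
    1  a$bbbabaabaabbaaaa  a
    2  aa$bbbabaabaabbaaa  a
    3  aaa$bbbabaabaabbaa  a
    4  aaaa$bbbabaabaabba  a
    5  aaaaa$bbbabaabaabb  b
    6  aabaabbaaaaa$bbbab  b
    7  aabbaaaaa$bbbabaab  b
    8  abaabaabbaaaaa$bbb  b
    9  abaabbaaaaa$bbbaba  a
   10  abbaaaaa$bbbabaaba  a
   11  baaaaa$bbbabaabaab  b
   12  baabaabbaaaaa$bbba  a
   13  baabbaaaaa$bbbabaa  a
   14  babaabaabbaaaaa$bb  b
   15  bbaaaaa$bbbabaabaa  a
   16  bbabaabaabbaaaaa$b  b
   17  bbbabaabaabbaaaaa$  $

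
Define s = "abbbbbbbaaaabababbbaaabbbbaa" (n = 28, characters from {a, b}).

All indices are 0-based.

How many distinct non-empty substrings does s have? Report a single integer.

sorted suffixes:
  #0 SA[0]=27  'a'
  #1 SA[1]=26  'aa'
  #2 SA[2]=8  'aaaabababbbaaabbbbaa'
  #3 SA[3]=9  'aaabababbbaaabbbbaa'
  #4 SA[4]=19  'aaabbbbaa'
  #5 SA[5]=10  'aabababbbaaabbbbaa'
  #6 SA[6]=20  'aabbbbaa'
  #7 SA[7]=11  'abababbbaaabbbbaa'
  #8 SA[8]=13  'ababbbaaabbbbaa'
  #9 SA[9]=15  'abbbaaabbbbaa'
  #10 SA[10]=21  'abbbbaa'
  #11 SA[11]=0  'abbbbbbbaaaabababbbaaabbbbaa'
  #12 SA[12]=25  'baa'
  #13 SA[13]=7  'baaaabababbbaaabbbbaa'
  #14 SA[14]=18  'baaabbbbaa'
  #15 SA[15]=12  'bababbbaaabbbbaa'
  #16 SA[16]=14  'babbbaaabbbbaa'
  #17 SA[17]=24  'bbaa'
  #18 SA[18]=6  'bbaaaabababbbaaabbbbaa'
  #19 SA[19]=17  'bbaaabbbbaa'
  #20 SA[20]=23  'bbbaa'
  #21 SA[21]=5  'bbbaaaabababbbaaabbbbaa'
  #22 SA[22]=16  'bbbaaabbbbaa'
  #23 SA[23]=22  'bbbbaa'
  #24 SA[24]=4  'bbbbaaaabababbbaaabbbbaa'
  #25 SA[25]=3  'bbbbbaaaabababbbaaabbbbaa'
  #26 SA[26]=2  'bbbbbbaaaabababbbaaabbbbaa'
  #27 SA[27]=1  'bbbbbbbaaaabababbbaaabbbbaa'

SA = [27, 26, 8, 9, 19, 10, 20, 11, 13, 15, 21, 0, 25, 7, 18, 12, 14, 24, 6, 17, 23, 5, 16, 22, 4, 3, 2, 1]
i: (SA[i-1],SA[i]) lcp shared
  1: (27,26) 1 'a'
  2: (26,8) 2 'aa'
  3: (8,9) 3 'aaa'
  4: (9,19) 4 'aaab'
  5: (19,10) 2 'aa'
  6: (10,20) 3 'aab'
  7: (20,11) 1 'a'
  8: (11,13) 4 'abab'
  9: (13,15) 2 'ab'
  10: (15,21) 4 'abbb'
  11: (21,0) 5 'abbbb'
  12: (0,25) 0 ''
  13: (25,7) 3 'baa'
  14: (7,18) 4 'baaa'
  15: (18,12) 2 'ba'
  16: (12,14) 3 'bab'
  17: (14,24) 1 'b'
  18: (24,6) 4 'bbaa'
  19: (6,17) 5 'bbaaa'
  20: (17,23) 2 'bb'
  21: (23,5) 5 'bbbaa'
  22: (5,16) 6 'bbbaaa'
  23: (16,22) 3 'bbb'
  24: (22,4) 6 'bbbbaa'
  25: (4,3) 4 'bbbb'
  26: (3,2) 5 'bbbbb'
  27: (2,1) 6 'bbbbbb'

n(n+1)/2 = 28·29/2 = 406
Σ LCP = 0 + 1 + 2 + 3 + 4 + 2 + 3 + 1 + 4 + 2 + 4 + 5 + 0 + 3 + 4 + 2 + 3 + 1 + 4 + 5 + 2 + 5 + 6 + 3 + 6 + 4 + 5 + 6 = 90
distinct = 406 − 90 = 316

316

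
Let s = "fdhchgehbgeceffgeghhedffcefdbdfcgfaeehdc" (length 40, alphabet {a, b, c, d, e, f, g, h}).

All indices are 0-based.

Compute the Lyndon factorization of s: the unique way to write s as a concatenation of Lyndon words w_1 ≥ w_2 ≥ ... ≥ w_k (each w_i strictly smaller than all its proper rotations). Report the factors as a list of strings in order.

["f", "dh", "chgeh", "bgeceffgeghhedffcefd", "bdfcgf", "aeehdc"]

emit factor 1: 'f' (i=0, period=1)
emit factor 2: 'dh' (i=1, period=2)
emit factor 3: 'chgeh' (i=3, period=5)
emit factor 4: 'bgeceffgeghhedffcefd' (i=8, period=20)
emit factor 5: 'bdfcgf' (i=28, period=6)
emit factor 6: 'aeehdc' (i=34, period=6)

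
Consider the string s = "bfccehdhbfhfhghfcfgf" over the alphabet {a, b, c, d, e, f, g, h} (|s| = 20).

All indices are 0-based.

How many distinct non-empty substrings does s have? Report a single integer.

rank→(start, suffix):
  0 → (0, 'bfccehdhbfhfhghfcfgf')
  1 → (8, 'bfhfhghfcfgf')
  2 → (2, 'ccehdhbfhfhghfcfgf')
  3 → (3, 'cehdhbfhfhghfcfgf')
  4 → (16, 'cfgf')
  5 → (6, 'dhbfhfhghfcfgf')
  6 → (4, 'ehdhbfhfhghfcfgf')
  7 → (19, 'f')
  8 → (1, 'fccehdhbfhfhghfcfgf')
  9 → (15, 'fcfgf')
  10 → (17, 'fgf')
  11 → (9, 'fhfhghfcfgf')
  12 → (11, 'fhghfcfgf')
  13 → (18, 'gf')
  14 → (13, 'ghfcfgf')
  15 → (7, 'hbfhfhghfcfgf')
  16 → (5, 'hdhbfhfhghfcfgf')
  17 → (14, 'hfcfgf')
  18 → (10, 'hfhghfcfgf')
  19 → (12, 'hghfcfgf')

SA = [0, 8, 2, 3, 16, 6, 4, 19, 1, 15, 17, 9, 11, 18, 13, 7, 5, 14, 10, 12]
i: (SA[i-1],SA[i]) lcp shared
  1: (0,8) 2 'bf'
  2: (8,2) 0 ''
  3: (2,3) 1 'c'
  4: (3,16) 1 'c'
  5: (16,6) 0 ''
  6: (6,4) 0 ''
  7: (4,19) 0 ''
  8: (19,1) 1 'f'
  9: (1,15) 2 'fc'
  10: (15,17) 1 'f'
  11: (17,9) 1 'f'
  12: (9,11) 2 'fh'
  13: (11,18) 0 ''
  14: (18,13) 1 'g'
  15: (13,7) 0 ''
  16: (7,5) 1 'h'
  17: (5,14) 1 'h'
  18: (14,10) 2 'hf'
  19: (10,12) 1 'h'

n(n+1)/2 = 20·21/2 = 210
Σ LCP = 0 + 2 + 0 + 1 + 1 + 0 + 0 + 0 + 1 + 2 + 1 + 1 + 2 + 0 + 1 + 0 + 1 + 1 + 2 + 1 = 17
distinct = 210 − 17 = 193

193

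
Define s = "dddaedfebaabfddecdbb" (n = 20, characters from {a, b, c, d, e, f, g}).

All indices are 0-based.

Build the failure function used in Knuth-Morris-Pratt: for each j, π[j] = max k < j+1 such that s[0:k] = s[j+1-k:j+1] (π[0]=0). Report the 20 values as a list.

[0, 1, 2, 0, 0, 1, 0, 0, 0, 0, 0, 0, 0, 1, 2, 0, 0, 1, 0, 0]

π[0] = 0
j=1 s[j]='d': π[1]=1 (border 'd')
j=2 s[j]='d': π[2]=2 (border 'dd')
j=3 s[j]='a': k: 2→1→0; π[3]=0 (border '')
j=4 s[j]='e': π[4]=0 (border '')
j=5 s[j]='d': π[5]=1 (border 'd')
j=6 s[j]='f': k: 1→0; π[6]=0 (border '')
j=7 s[j]='e': π[7]=0 (border '')
j=8 s[j]='b': π[8]=0 (border '')
j=9 s[j]='a': π[9]=0 (border '')
j=10 s[j]='a': π[10]=0 (border '')
j=11 s[j]='b': π[11]=0 (border '')
j=12 s[j]='f': π[12]=0 (border '')
j=13 s[j]='d': π[13]=1 (border 'd')
j=14 s[j]='d': π[14]=2 (border 'dd')
j=15 s[j]='e': k: 2→1→0; π[15]=0 (border '')
j=16 s[j]='c': π[16]=0 (border '')
j=17 s[j]='d': π[17]=1 (border 'd')
j=18 s[j]='b': k: 1→0; π[18]=0 (border '')
j=19 s[j]='b': π[19]=0 (border '')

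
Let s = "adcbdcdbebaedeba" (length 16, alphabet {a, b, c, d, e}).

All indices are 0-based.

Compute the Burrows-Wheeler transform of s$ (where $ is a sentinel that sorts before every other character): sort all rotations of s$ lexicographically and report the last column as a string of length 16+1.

rank  rotation           last
    0  $adcbdcdbebaedeba  a
    1  a$adcbdcdbebaedeb  b
    2  adcbdcdbebaedeba$  $
    3  aedeba$adcbdcdbeb  b
    4  ba$adcbdcdbebaede  e
    5  baedeba$adcbdcdbe  e
    6  bdcdbebaedeba$adc  c
    7  bebaedeba$adcbdcd  d
    8  cbdcdbebaedeba$ad  d
    9  cdbebaedeba$adcbd  d
   10  dbebaedeba$adcbdc  c
   11  dcbdcdbebaedeba$a  a
   12  dcdbebaedeba$adcb  b
   13  deba$adcbdcdbebae  e
   14  eba$adcbdcdbebaed  d
   15  ebaedeba$adcbdcdb  b
   16  edeba$adcbdcdbeba  a

ab$beecdddcabedba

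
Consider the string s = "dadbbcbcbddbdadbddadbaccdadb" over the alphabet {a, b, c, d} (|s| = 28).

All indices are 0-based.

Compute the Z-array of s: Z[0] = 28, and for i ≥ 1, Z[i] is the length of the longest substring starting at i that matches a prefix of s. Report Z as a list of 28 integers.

[28, 0, 1, 0, 0, 0, 0, 0, 0, 1, 1, 0, 4, 0, 1, 0, 1, 4, 0, 1, 0, 0, 0, 0, 4, 0, 1, 0]

Z[0]=28
i=1: fresh scan; Z[1]=0
i=2: fresh scan; Z[2]=1 grow→box=[2,3)
i=3: fresh scan; Z[3]=0
i=4: fresh scan; Z[4]=0
i=5: fresh scan; Z[5]=0
i=6: fresh scan; Z[6]=0
i=7: fresh scan; Z[7]=0
i=8: fresh scan; Z[8]=0
i=9: fresh scan; Z[9]=1 grow→box=[9,10)
i=10: fresh scan; Z[10]=1 grow→box=[10,11)
i=11: fresh scan; Z[11]=0
i=12: fresh scan; Z[12]=4 grow→box=[12,16)
i=13: min(r-i=3, Z[1]=0)=0; Z[13]=0
i=14: min(r-i=2, Z[2]=1)=1; Z[14]=1
i=15: min(r-i=1, Z[3]=0)=0; Z[15]=0
i=16: fresh scan; Z[16]=1 grow→box=[16,17)
i=17: fresh scan; Z[17]=4 grow→box=[17,21)
i=18: min(r-i=3, Z[1]=0)=0; Z[18]=0
i=19: min(r-i=2, Z[2]=1)=1; Z[19]=1
i=20: min(r-i=1, Z[3]=0)=0; Z[20]=0
i=21: fresh scan; Z[21]=0
i=22: fresh scan; Z[22]=0
i=23: fresh scan; Z[23]=0
i=24: fresh scan; Z[24]=4 grow→box=[24,28)
i=25: min(r-i=3, Z[1]=0)=0; Z[25]=0
i=26: min(r-i=2, Z[2]=1)=1; Z[26]=1
i=27: min(r-i=1, Z[3]=0)=0; Z[27]=0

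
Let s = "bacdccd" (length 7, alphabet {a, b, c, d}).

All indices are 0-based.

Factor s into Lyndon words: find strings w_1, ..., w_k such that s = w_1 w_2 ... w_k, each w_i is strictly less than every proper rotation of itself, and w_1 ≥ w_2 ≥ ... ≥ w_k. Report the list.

["b", "acdccd"]

emit factor 1: 'b' (i=0, period=1)
emit factor 2: 'acdccd' (i=1, period=6)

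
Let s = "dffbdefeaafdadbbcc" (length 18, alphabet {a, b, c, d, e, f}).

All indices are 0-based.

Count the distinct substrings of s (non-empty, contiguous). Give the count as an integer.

159

sorted suffixes:
  #0 SA[0]=8  'aafdadbbcc'
  #1 SA[1]=12  'adbbcc'
  #2 SA[2]=9  'afdadbbcc'
  #3 SA[3]=14  'bbcc'
  #4 SA[4]=15  'bcc'
  #5 SA[5]=3  'bdefeaafdadbbcc'
  #6 SA[6]=17  'c'
  #7 SA[7]=16  'cc'
  #8 SA[8]=11  'dadbbcc'
  #9 SA[9]=13  'dbbcc'
  #10 SA[10]=4  'defeaafdadbbcc'
  #11 SA[11]=0  'dffbdefeaafdadbbcc'
  #12 SA[12]=7  'eaafdadbbcc'
  #13 SA[13]=5  'efeaafdadbbcc'
  #14 SA[14]=2  'fbdefeaafdadbbcc'
  #15 SA[15]=10  'fdadbbcc'
  #16 SA[16]=6  'feaafdadbbcc'
  #17 SA[17]=1  'ffbdefeaafdadbbcc'

SA = [8, 12, 9, 14, 15, 3, 17, 16, 11, 13, 4, 0, 7, 5, 2, 10, 6, 1]
[i] adj suffixes → lcp
  [1] 8/12 → 1 ('a')
  [2] 12/9 → 1 ('a')
  [3] 9/14 → 0 ('')
  [4] 14/15 → 1 ('b')
  [5] 15/3 → 1 ('b')
  [6] 3/17 → 0 ('')
  [7] 17/16 → 1 ('c')
  [8] 16/11 → 0 ('')
  [9] 11/13 → 1 ('d')
  [10] 13/4 → 1 ('d')
  [11] 4/0 → 1 ('d')
  [12] 0/7 → 0 ('')
  [13] 7/5 → 1 ('e')
  [14] 5/2 → 0 ('')
  [15] 2/10 → 1 ('f')
  [16] 10/6 → 1 ('f')
  [17] 6/1 → 1 ('f')

n(n+1)/2 = 18·19/2 = 171
Σ LCP = 0 + 1 + 1 + 0 + 1 + 1 + 0 + 1 + 0 + 1 + 1 + 1 + 0 + 1 + 0 + 1 + 1 + 1 = 12
distinct = 171 − 12 = 159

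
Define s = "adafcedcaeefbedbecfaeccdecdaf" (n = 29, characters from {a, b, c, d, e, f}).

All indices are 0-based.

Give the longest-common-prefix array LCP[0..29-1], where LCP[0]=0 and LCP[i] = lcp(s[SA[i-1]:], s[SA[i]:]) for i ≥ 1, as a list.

rank→(start, suffix):
  0 → (0, 'adafcedcaeefbedbecfaeccdecdaf')
  1 → (19, 'aeccdecdaf')
  2 → (8, 'aeefbedbecfaeccdecdaf')
  3 → (27, 'af')
  4 → (2, 'afcedcaeefbedbecfaeccdecdaf')
  5 → (15, 'becfaeccdecdaf')
  6 → (12, 'bedbecfaeccdecdaf')
  7 → (7, 'caeefbedbecfaeccdecdaf')
  8 → (21, 'ccdecdaf')
  9 → (25, 'cdaf')
  10 → (22, 'cdecdaf')
  11 → (4, 'cedcaeefbedbecfaeccdecdaf')
  12 → (17, 'cfaeccdecdaf')
  13 → (26, 'daf')
  14 → (1, 'dafcedcaeefbedbecfaeccdecdaf')
  15 → (14, 'dbecfaeccdecdaf')
  16 → (6, 'dcaeefbedbecfaeccdecdaf')
  17 → (23, 'decdaf')
  18 → (20, 'eccdecdaf')
  19 → (24, 'ecdaf')
  20 → (16, 'ecfaeccdecdaf')
  21 → (13, 'edbecfaeccdecdaf')
  22 → (5, 'edcaeefbedbecfaeccdecdaf')
  23 → (9, 'eefbedbecfaeccdecdaf')
  24 → (10, 'efbedbecfaeccdecdaf')
  25 → (28, 'f')
  26 → (18, 'faeccdecdaf')
  27 → (11, 'fbedbecfaeccdecdaf')
  28 → (3, 'fcedcaeefbedbecfaeccdecdaf')

SA = [0, 19, 8, 27, 2, 15, 12, 7, 21, 25, 22, 4, 17, 26, 1, 14, 6, 23, 20, 24, 16, 13, 5, 9, 10, 28, 18, 11, 3]
rank  pair      lcp
   1  s[0:],s[19:]  1  'a'
   2  s[19:],s[8:]  2  'ae'
   3  s[8:],s[27:]  1  'a'
   4  s[27:],s[2:]  2  'af'
   5  s[2:],s[15:]  0  ''
   6  s[15:],s[12:]  2  'be'
   7  s[12:],s[7:]  0  ''
   8  s[7:],s[21:]  1  'c'
   9  s[21:],s[25:]  1  'c'
  10  s[25:],s[22:]  2  'cd'
  11  s[22:],s[4:]  1  'c'
  12  s[4:],s[17:]  1  'c'
  13  s[17:],s[26:]  0  ''
  14  s[26:],s[1:]  3  'daf'
  15  s[1:],s[14:]  1  'd'
  16  s[14:],s[6:]  1  'd'
  17  s[6:],s[23:]  1  'd'
  18  s[23:],s[20:]  0  ''
  19  s[20:],s[24:]  2  'ec'
  20  s[24:],s[16:]  2  'ec'
  21  s[16:],s[13:]  1  'e'
  22  s[13:],s[5:]  2  'ed'
  23  s[5:],s[9:]  1  'e'
  24  s[9:],s[10:]  1  'e'
  25  s[10:],s[28:]  0  ''
  26  s[28:],s[18:]  1  'f'
  27  s[18:],s[11:]  1  'f'
  28  s[11:],s[3:]  1  'f'

[0, 1, 2, 1, 2, 0, 2, 0, 1, 1, 2, 1, 1, 0, 3, 1, 1, 1, 0, 2, 2, 1, 2, 1, 1, 0, 1, 1, 1]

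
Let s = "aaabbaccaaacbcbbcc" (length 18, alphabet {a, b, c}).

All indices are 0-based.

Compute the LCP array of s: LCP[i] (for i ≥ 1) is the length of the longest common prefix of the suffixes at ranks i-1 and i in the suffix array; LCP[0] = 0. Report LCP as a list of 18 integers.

[0, 3, 2, 2, 1, 1, 2, 0, 1, 2, 1, 2, 0, 1, 1, 2, 1, 2]

sorted suffixes:
  #0 SA[0]=0  'aaabbaccaaacbcbbcc'
  #1 SA[1]=8  'aaacbcbbcc'
  #2 SA[2]=1  'aabbaccaaacbcbbcc'
  #3 SA[3]=9  'aacbcbbcc'
  #4 SA[4]=2  'abbaccaaacbcbbcc'
  #5 SA[5]=10  'acbcbbcc'
  #6 SA[6]=5  'accaaacbcbbcc'
  #7 SA[7]=4  'baccaaacbcbbcc'
  #8 SA[8]=3  'bbaccaaacbcbbcc'
  #9 SA[9]=14  'bbcc'
  #10 SA[10]=12  'bcbbcc'
  #11 SA[11]=15  'bcc'
  #12 SA[12]=17  'c'
  #13 SA[13]=7  'caaacbcbbcc'
  #14 SA[14]=13  'cbbcc'
  #15 SA[15]=11  'cbcbbcc'
  #16 SA[16]=16  'cc'
  #17 SA[17]=6  'ccaaacbcbbcc'

SA = [0, 8, 1, 9, 2, 10, 5, 4, 3, 14, 12, 15, 17, 7, 13, 11, 16, 6]
[i] adj suffixes → lcp
  [1] 0/8 → 3 ('aaa')
  [2] 8/1 → 2 ('aa')
  [3] 1/9 → 2 ('aa')
  [4] 9/2 → 1 ('a')
  [5] 2/10 → 1 ('a')
  [6] 10/5 → 2 ('ac')
  [7] 5/4 → 0 ('')
  [8] 4/3 → 1 ('b')
  [9] 3/14 → 2 ('bb')
  [10] 14/12 → 1 ('b')
  [11] 12/15 → 2 ('bc')
  [12] 15/17 → 0 ('')
  [13] 17/7 → 1 ('c')
  [14] 7/13 → 1 ('c')
  [15] 13/11 → 2 ('cb')
  [16] 11/16 → 1 ('c')
  [17] 16/6 → 2 ('cc')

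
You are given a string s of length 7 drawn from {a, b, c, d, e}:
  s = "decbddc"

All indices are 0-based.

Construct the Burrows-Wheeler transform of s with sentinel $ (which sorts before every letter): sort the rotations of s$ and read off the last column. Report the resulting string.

ccdedb$d

rank  rotation  last
    0  $decbddc  c
    1  bddc$dec  c
    2  c$decbdd  d
    3  cbddc$de  e
    4  dc$decbd  d
    5  ddc$decb  b
    6  decbddc$  $
    7  ecbddc$d  d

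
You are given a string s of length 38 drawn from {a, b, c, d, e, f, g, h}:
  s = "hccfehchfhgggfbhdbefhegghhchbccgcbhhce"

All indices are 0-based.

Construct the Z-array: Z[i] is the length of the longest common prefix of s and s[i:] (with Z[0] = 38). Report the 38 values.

Z[0]=38
i=1: fresh scan; Z[1]=0
i=2: fresh scan; Z[2]=0
i=3: fresh scan; Z[3]=0
i=4: fresh scan; Z[4]=0
i=5: fresh scan; Z[5]=2 extend→box=[5,7)
i=6: min(r-i=1, Z[1]=0)=0; Z[6]=0
i=7: fresh scan; Z[7]=1 extend→box=[7,8)
i=8: fresh scan; Z[8]=0
i=9: fresh scan; Z[9]=1 extend→box=[9,10)
i=10: fresh scan; Z[10]=0
i=11: fresh scan; Z[11]=0
i=12: fresh scan; Z[12]=0
i=13: fresh scan; Z[13]=0
i=14: fresh scan; Z[14]=0
i=15: fresh scan; Z[15]=1 extend→box=[15,16)
i=16: fresh scan; Z[16]=0
i=17: fresh scan; Z[17]=0
i=18: fresh scan; Z[18]=0
i=19: fresh scan; Z[19]=0
i=20: fresh scan; Z[20]=1 extend→box=[20,21)
i=21: fresh scan; Z[21]=0
i=22: fresh scan; Z[22]=0
i=23: fresh scan; Z[23]=0
i=24: fresh scan; Z[24]=1 extend→box=[24,25)
i=25: fresh scan; Z[25]=2 extend→box=[25,27)
i=26: min(r-i=1, Z[1]=0)=0; Z[26]=0
i=27: fresh scan; Z[27]=1 extend→box=[27,28)
i=28: fresh scan; Z[28]=0
i=29: fresh scan; Z[29]=0
i=30: fresh scan; Z[30]=0
i=31: fresh scan; Z[31]=0
i=32: fresh scan; Z[32]=0
i=33: fresh scan; Z[33]=0
i=34: fresh scan; Z[34]=1 extend→box=[34,35)
i=35: fresh scan; Z[35]=2 extend→box=[35,37)
i=36: min(r-i=1, Z[1]=0)=0; Z[36]=0
i=37: fresh scan; Z[37]=0

[38, 0, 0, 0, 0, 2, 0, 1, 0, 1, 0, 0, 0, 0, 0, 1, 0, 0, 0, 0, 1, 0, 0, 0, 1, 2, 0, 1, 0, 0, 0, 0, 0, 0, 1, 2, 0, 0]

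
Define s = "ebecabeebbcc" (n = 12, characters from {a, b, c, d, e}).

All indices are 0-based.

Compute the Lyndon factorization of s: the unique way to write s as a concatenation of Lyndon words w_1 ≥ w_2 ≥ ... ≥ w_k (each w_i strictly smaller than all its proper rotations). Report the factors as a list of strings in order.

["e", "bec", "abeebbcc"]

emit factor 1: 'e' (i=0, period=1)
emit factor 2: 'bec' (i=1, period=3)
emit factor 3: 'abeebbcc' (i=4, period=8)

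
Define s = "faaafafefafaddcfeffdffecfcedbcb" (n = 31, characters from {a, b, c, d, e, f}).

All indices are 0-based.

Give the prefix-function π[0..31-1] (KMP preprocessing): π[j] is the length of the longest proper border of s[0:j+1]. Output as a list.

[0, 0, 0, 0, 1, 2, 1, 0, 1, 2, 1, 2, 0, 0, 0, 1, 0, 1, 1, 0, 1, 1, 0, 0, 1, 0, 0, 0, 0, 0, 0]

π[0] = 0
j=1 s[j]='a': π[1]=0 (border '')
j=2 s[j]='a': π[2]=0 (border '')
j=3 s[j]='a': π[3]=0 (border '')
j=4 s[j]='f': π[4]=1 (border 'f')
j=5 s[j]='a': π[5]=2 (border 'fa')
j=6 s[j]='f': k: 2→0; π[6]=1 (border 'f')
j=7 s[j]='e': k: 1→0; π[7]=0 (border '')
j=8 s[j]='f': π[8]=1 (border 'f')
j=9 s[j]='a': π[9]=2 (border 'fa')
j=10 s[j]='f': k: 2→0; π[10]=1 (border 'f')
j=11 s[j]='a': π[11]=2 (border 'fa')
j=12 s[j]='d': k: 2→0; π[12]=0 (border '')
j=13 s[j]='d': π[13]=0 (border '')
j=14 s[j]='c': π[14]=0 (border '')
j=15 s[j]='f': π[15]=1 (border 'f')
j=16 s[j]='e': k: 1→0; π[16]=0 (border '')
j=17 s[j]='f': π[17]=1 (border 'f')
j=18 s[j]='f': k: 1→0; π[18]=1 (border 'f')
j=19 s[j]='d': k: 1→0; π[19]=0 (border '')
j=20 s[j]='f': π[20]=1 (border 'f')
j=21 s[j]='f': k: 1→0; π[21]=1 (border 'f')
j=22 s[j]='e': k: 1→0; π[22]=0 (border '')
j=23 s[j]='c': π[23]=0 (border '')
j=24 s[j]='f': π[24]=1 (border 'f')
j=25 s[j]='c': k: 1→0; π[25]=0 (border '')
j=26 s[j]='e': π[26]=0 (border '')
j=27 s[j]='d': π[27]=0 (border '')
j=28 s[j]='b': π[28]=0 (border '')
j=29 s[j]='c': π[29]=0 (border '')
j=30 s[j]='b': π[30]=0 (border '')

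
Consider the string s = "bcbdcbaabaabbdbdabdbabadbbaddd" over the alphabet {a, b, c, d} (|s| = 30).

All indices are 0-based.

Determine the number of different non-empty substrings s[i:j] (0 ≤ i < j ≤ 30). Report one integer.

rank | idx | suffix
   0 |   6 | aabaabbdbdabdbabadbbaddd
   1 |   9 | aabbdbdabdbabadbbaddd
   2 |   7 | abaabbdbdabdbabadbbaddd
   3 |  20 | abadbbaddd
   4 |  10 | abbdbdabdbabadbbaddd
   5 |  16 | abdbabadbbaddd
   6 |  22 | adbbaddd
   7 |  26 | addd
   8 |   5 | baabaabbdbdabdbabadbbaddd
   9 |   8 | baabbdbdabdbabadbbaddd
  10 |  19 | babadbbaddd
  11 |  21 | badbbaddd
  12 |  25 | baddd
  13 |  24 | bbaddd
  14 |  11 | bbdbdabdbabadbbaddd
  15 |   0 | bcbdcbaabaabbdbdabdbabadbbaddd
  16 |  14 | bdabdbabadbbaddd
  17 |  17 | bdbabadbbaddd
  18 |  12 | bdbdabdbabadbbaddd
  19 |   2 | bdcbaabaabbdbdabdbabadbbaddd
  20 |   4 | cbaabaabbdbdabdbabadbbaddd
  21 |   1 | cbdcbaabaabbdbdabdbabadbbaddd
  22 |  29 | d
  23 |  15 | dabdbabadbbaddd
  24 |  18 | dbabadbbaddd
  25 |  23 | dbbaddd
  26 |  13 | dbdabdbabadbbaddd
  27 |   3 | dcbaabaabbdbdabdbabadbbaddd
  28 |  28 | dd
  29 |  27 | ddd

SA = [6, 9, 7, 20, 10, 16, 22, 26, 5, 8, 19, 21, 25, 24, 11, 0, 14, 17, 12, 2, 4, 1, 29, 15, 18, 23, 13, 3, 28, 27]
[i] adj suffixes → lcp
  [1] 6/9 → 3 ('aab')
  [2] 9/7 → 1 ('a')
  [3] 7/20 → 3 ('aba')
  [4] 20/10 → 2 ('ab')
  [5] 10/16 → 2 ('ab')
  [6] 16/22 → 1 ('a')
  [7] 22/26 → 2 ('ad')
  [8] 26/5 → 0 ('')
  [9] 5/8 → 4 ('baab')
  [10] 8/19 → 2 ('ba')
  [11] 19/21 → 2 ('ba')
  [12] 21/25 → 3 ('bad')
  [13] 25/24 → 1 ('b')
  [14] 24/11 → 2 ('bb')
  [15] 11/0 → 1 ('b')
  [16] 0/14 → 1 ('b')
  [17] 14/17 → 2 ('bd')
  [18] 17/12 → 3 ('bdb')
  [19] 12/2 → 2 ('bd')
  [20] 2/4 → 0 ('')
  [21] 4/1 → 2 ('cb')
  [22] 1/29 → 0 ('')
  [23] 29/15 → 1 ('d')
  [24] 15/18 → 1 ('d')
  [25] 18/23 → 2 ('db')
  [26] 23/13 → 2 ('db')
  [27] 13/3 → 1 ('d')
  [28] 3/28 → 1 ('d')
  [29] 28/27 → 2 ('dd')

n(n+1)/2 = 30·31/2 = 465
Σ LCP = 0 + 3 + 1 + 3 + 2 + 2 + 1 + 2 + 0 + 4 + 2 + 2 + 3 + 1 + 2 + 1 + 1 + 2 + 3 + 2 + 0 + 2 + 0 + 1 + 1 + 2 + 2 + 1 + 1 + 2 = 49
distinct = 465 − 49 = 416

416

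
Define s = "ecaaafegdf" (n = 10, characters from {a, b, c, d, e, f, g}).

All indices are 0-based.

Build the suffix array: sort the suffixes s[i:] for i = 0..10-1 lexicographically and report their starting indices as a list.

rank→(start, suffix):
  0 → (2, 'aaafegdf')
  1 → (3, 'aafegdf')
  2 → (4, 'afegdf')
  3 → (1, 'caaafegdf')
  4 → (8, 'df')
  5 → (0, 'ecaaafegdf')
  6 → (6, 'egdf')
  7 → (9, 'f')
  8 → (5, 'fegdf')
  9 → (7, 'gdf')

[2, 3, 4, 1, 8, 0, 6, 9, 5, 7]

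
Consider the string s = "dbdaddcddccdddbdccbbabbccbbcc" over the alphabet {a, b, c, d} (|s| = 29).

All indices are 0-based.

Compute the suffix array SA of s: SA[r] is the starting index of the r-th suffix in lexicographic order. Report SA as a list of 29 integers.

sorted suffixes:
  #0 SA[0]=20  'abbccbbcc'
  #1 SA[1]=3  'addcddccdddbdccbbabbccbbcc'
  #2 SA[2]=19  'babbccbbcc'
  #3 SA[3]=18  'bbabbccbbcc'
  #4 SA[4]=25  'bbcc'
  #5 SA[5]=21  'bbccbbcc'
  #6 SA[6]=26  'bcc'
  #7 SA[7]=22  'bccbbcc'
  #8 SA[8]=1  'bdaddcddccdddbdccbbabbccbbcc'
  #9 SA[9]=14  'bdccbbabbccbbcc'
  #10 SA[10]=28  'c'
  #11 SA[11]=17  'cbbabbccbbcc'
  #12 SA[12]=24  'cbbcc'
  #13 SA[13]=27  'cc'
  #14 SA[14]=16  'ccbbabbccbbcc'
  #15 SA[15]=23  'ccbbcc'
  #16 SA[16]=9  'ccdddbdccbbabbccbbcc'
  #17 SA[17]=6  'cddccdddbdccbbabbccbbcc'
  #18 SA[18]=10  'cdddbdccbbabbccbbcc'
  #19 SA[19]=2  'daddcddccdddbdccbbabbccbbcc'
  #20 SA[20]=0  'dbdaddcddccdddbdccbbabbccbbcc'
  #21 SA[21]=13  'dbdccbbabbccbbcc'
  #22 SA[22]=15  'dccbbabbccbbcc'
  #23 SA[23]=8  'dccdddbdccbbabbccbbcc'
  #24 SA[24]=5  'dcddccdddbdccbbabbccbbcc'
  #25 SA[25]=12  'ddbdccbbabbccbbcc'
  #26 SA[26]=7  'ddccdddbdccbbabbccbbcc'
  #27 SA[27]=4  'ddcddccdddbdccbbabbccbbcc'
  #28 SA[28]=11  'dddbdccbbabbccbbcc'

[20, 3, 19, 18, 25, 21, 26, 22, 1, 14, 28, 17, 24, 27, 16, 23, 9, 6, 10, 2, 0, 13, 15, 8, 5, 12, 7, 4, 11]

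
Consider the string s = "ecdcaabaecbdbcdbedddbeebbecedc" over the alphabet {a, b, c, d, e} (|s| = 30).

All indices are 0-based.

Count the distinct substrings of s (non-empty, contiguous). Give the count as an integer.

429

rank | idx | suffix
   0 |   4 | aabaecbdbcdbedddbeebbecedc
   1 |   5 | abaecbdbcdbedddbeebbecedc
   2 |   7 | aecbdbcdbedddbeebbecedc
   3 |   6 | baecbdbcdbedddbeebbecedc
   4 |  23 | bbecedc
   5 |  12 | bcdbedddbeebbecedc
   6 |  10 | bdbcdbedddbeebbecedc
   7 |  24 | becedc
   8 |  15 | bedddbeebbecedc
   9 |  20 | beebbecedc
  10 |  29 | c
  11 |   3 | caabaecbdbcdbedddbeebbecedc
  12 |   9 | cbdbcdbedddbeebbecedc
  13 |  13 | cdbedddbeebbecedc
  14 |   1 | cdcaabaecbdbcdbedddbeebbecedc
  15 |  26 | cedc
  16 |  11 | dbcdbedddbeebbecedc
  17 |  14 | dbedddbeebbecedc
  18 |  19 | dbeebbecedc
  19 |  28 | dc
  20 |   2 | dcaabaecbdbcdbedddbeebbecedc
  21 |  18 | ddbeebbecedc
  22 |  17 | dddbeebbecedc
  23 |  22 | ebbecedc
  24 |   8 | ecbdbcdbedddbeebbecedc
  25 |   0 | ecdcaabaecbdbcdbedddbeebbecedc
  26 |  25 | ecedc
  27 |  27 | edc
  28 |  16 | edddbeebbecedc
  29 |  21 | eebbecedc

SA = [4, 5, 7, 6, 23, 12, 10, 24, 15, 20, 29, 3, 9, 13, 1, 26, 11, 14, 19, 28, 2, 18, 17, 22, 8, 0, 25, 27, 16, 21]
rank  pair      lcp
   1  s[4:],s[5:]  1  'a'
   2  s[5:],s[7:]  1  'a'
   3  s[7:],s[6:]  0  ''
   4  s[6:],s[23:]  1  'b'
   5  s[23:],s[12:]  1  'b'
   6  s[12:],s[10:]  1  'b'
   7  s[10:],s[24:]  1  'b'
   8  s[24:],s[15:]  2  'be'
   9  s[15:],s[20:]  2  'be'
  10  s[20:],s[29:]  0  ''
  11  s[29:],s[3:]  1  'c'
  12  s[3:],s[9:]  1  'c'
  13  s[9:],s[13:]  1  'c'
  14  s[13:],s[1:]  2  'cd'
  15  s[1:],s[26:]  1  'c'
  16  s[26:],s[11:]  0  ''
  17  s[11:],s[14:]  2  'db'
  18  s[14:],s[19:]  3  'dbe'
  19  s[19:],s[28:]  1  'd'
  20  s[28:],s[2:]  2  'dc'
  21  s[2:],s[18:]  1  'd'
  22  s[18:],s[17:]  2  'dd'
  23  s[17:],s[22:]  0  ''
  24  s[22:],s[8:]  1  'e'
  25  s[8:],s[0:]  2  'ec'
  26  s[0:],s[25:]  2  'ec'
  27  s[25:],s[27:]  1  'e'
  28  s[27:],s[16:]  2  'ed'
  29  s[16:],s[21:]  1  'e'

n(n+1)/2 = 30·31/2 = 465
Σ LCP = 0 + 1 + 1 + 0 + 1 + 1 + 1 + 1 + 2 + 2 + 0 + 1 + 1 + 1 + 2 + 1 + 0 + 2 + 3 + 1 + 2 + 1 + 2 + 0 + 1 + 2 + 2 + 1 + 2 + 1 = 36
distinct = 465 − 36 = 429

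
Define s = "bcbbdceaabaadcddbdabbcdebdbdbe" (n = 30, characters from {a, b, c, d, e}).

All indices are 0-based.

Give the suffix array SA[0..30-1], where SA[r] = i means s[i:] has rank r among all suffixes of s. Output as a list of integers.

[7, 10, 8, 18, 11, 9, 19, 2, 0, 20, 16, 24, 26, 3, 28, 1, 13, 21, 5, 17, 15, 25, 27, 12, 4, 14, 22, 29, 6, 23]

rank | idx | suffix
   0 |   7 | aabaadcddbdabbcdebdbdbe
   1 |  10 | aadcddbdabbcdebdbdbe
   2 |   8 | abaadcddbdabbcdebdbdbe
   3 |  18 | abbcdebdbdbe
   4 |  11 | adcddbdabbcdebdbdbe
   5 |   9 | baadcddbdabbcdebdbdbe
   6 |  19 | bbcdebdbdbe
   7 |   2 | bbdceaabaadcddbdabbcdebdbdbe
   8 |   0 | bcbbdceaabaadcddbdabbcdebdbdbe
   9 |  20 | bcdebdbdbe
  10 |  16 | bdabbcdebdbdbe
  11 |  24 | bdbdbe
  12 |  26 | bdbe
  13 |   3 | bdceaabaadcddbdabbcdebdbdbe
  14 |  28 | be
  15 |   1 | cbbdceaabaadcddbdabbcdebdbdbe
  16 |  13 | cddbdabbcdebdbdbe
  17 |  21 | cdebdbdbe
  18 |   5 | ceaabaadcddbdabbcdebdbdbe
  19 |  17 | dabbcdebdbdbe
  20 |  15 | dbdabbcdebdbdbe
  21 |  25 | dbdbe
  22 |  27 | dbe
  23 |  12 | dcddbdabbcdebdbdbe
  24 |   4 | dceaabaadcddbdabbcdebdbdbe
  25 |  14 | ddbdabbcdebdbdbe
  26 |  22 | debdbdbe
  27 |  29 | e
  28 |   6 | eaabaadcddbdabbcdebdbdbe
  29 |  23 | ebdbdbe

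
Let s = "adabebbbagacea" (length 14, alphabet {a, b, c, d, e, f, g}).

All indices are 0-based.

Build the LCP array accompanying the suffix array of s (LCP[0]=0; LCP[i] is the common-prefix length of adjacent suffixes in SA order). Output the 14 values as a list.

[0, 1, 1, 1, 1, 0, 1, 2, 1, 0, 0, 0, 1, 0]

sorted suffixes:
  #0 SA[0]=13  'a'
  #1 SA[1]=2  'abebbbagacea'
  #2 SA[2]=10  'acea'
  #3 SA[3]=0  'adabebbbagacea'
  #4 SA[4]=8  'agacea'
  #5 SA[5]=7  'bagacea'
  #6 SA[6]=6  'bbagacea'
  #7 SA[7]=5  'bbbagacea'
  #8 SA[8]=3  'bebbbagacea'
  #9 SA[9]=11  'cea'
  #10 SA[10]=1  'dabebbbagacea'
  #11 SA[11]=12  'ea'
  #12 SA[12]=4  'ebbbagacea'
  #13 SA[13]=9  'gacea'

SA = [13, 2, 10, 0, 8, 7, 6, 5, 3, 11, 1, 12, 4, 9]
rank  pair      lcp
   1  s[13:],s[2:]  1  'a'
   2  s[2:],s[10:]  1  'a'
   3  s[10:],s[0:]  1  'a'
   4  s[0:],s[8:]  1  'a'
   5  s[8:],s[7:]  0  ''
   6  s[7:],s[6:]  1  'b'
   7  s[6:],s[5:]  2  'bb'
   8  s[5:],s[3:]  1  'b'
   9  s[3:],s[11:]  0  ''
  10  s[11:],s[1:]  0  ''
  11  s[1:],s[12:]  0  ''
  12  s[12:],s[4:]  1  'e'
  13  s[4:],s[9:]  0  ''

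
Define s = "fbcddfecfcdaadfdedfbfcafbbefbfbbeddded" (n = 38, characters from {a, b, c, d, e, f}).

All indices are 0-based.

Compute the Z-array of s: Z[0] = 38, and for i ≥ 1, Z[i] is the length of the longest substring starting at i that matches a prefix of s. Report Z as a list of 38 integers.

[38, 0, 0, 0, 0, 1, 0, 0, 1, 0, 0, 0, 0, 0, 1, 0, 0, 0, 2, 0, 1, 0, 0, 2, 0, 0, 0, 2, 0, 2, 0, 0, 0, 0, 0, 0, 0, 0]

Z[0]=38
i=1: fresh scan; Z[1]=0
i=2: fresh scan; Z[2]=0
i=3: fresh scan; Z[3]=0
i=4: fresh scan; Z[4]=0
i=5: fresh scan; Z[5]=1 scan→box=[5,6)
i=6: fresh scan; Z[6]=0
i=7: fresh scan; Z[7]=0
i=8: fresh scan; Z[8]=1 scan→box=[8,9)
i=9: fresh scan; Z[9]=0
i=10: fresh scan; Z[10]=0
i=11: fresh scan; Z[11]=0
i=12: fresh scan; Z[12]=0
i=13: fresh scan; Z[13]=0
i=14: fresh scan; Z[14]=1 scan→box=[14,15)
i=15: fresh scan; Z[15]=0
i=16: fresh scan; Z[16]=0
i=17: fresh scan; Z[17]=0
i=18: fresh scan; Z[18]=2 scan→box=[18,20)
i=19: min(r-i=1, Z[1]=0)=0; Z[19]=0
i=20: fresh scan; Z[20]=1 scan→box=[20,21)
i=21: fresh scan; Z[21]=0
i=22: fresh scan; Z[22]=0
i=23: fresh scan; Z[23]=2 scan→box=[23,25)
i=24: min(r-i=1, Z[1]=0)=0; Z[24]=0
i=25: fresh scan; Z[25]=0
i=26: fresh scan; Z[26]=0
i=27: fresh scan; Z[27]=2 scan→box=[27,29)
i=28: min(r-i=1, Z[1]=0)=0; Z[28]=0
i=29: fresh scan; Z[29]=2 scan→box=[29,31)
i=30: min(r-i=1, Z[1]=0)=0; Z[30]=0
i=31: fresh scan; Z[31]=0
i=32: fresh scan; Z[32]=0
i=33: fresh scan; Z[33]=0
i=34: fresh scan; Z[34]=0
i=35: fresh scan; Z[35]=0
i=36: fresh scan; Z[36]=0
i=37: fresh scan; Z[37]=0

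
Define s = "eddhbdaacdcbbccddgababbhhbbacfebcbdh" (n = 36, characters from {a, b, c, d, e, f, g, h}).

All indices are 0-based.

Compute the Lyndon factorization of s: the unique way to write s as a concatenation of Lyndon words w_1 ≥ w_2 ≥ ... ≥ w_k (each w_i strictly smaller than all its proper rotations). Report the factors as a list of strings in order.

["e", "ddh", "bd", "aacdcbbccddgababbhhbbacfebcbdh"]

emit factor 1: 'e' (i=0, period=1)
emit factor 2: 'ddh' (i=1, period=3)
emit factor 3: 'bd' (i=4, period=2)
emit factor 4: 'aacdcbbccddgababbhhbbacfebcbdh' (i=6, period=30)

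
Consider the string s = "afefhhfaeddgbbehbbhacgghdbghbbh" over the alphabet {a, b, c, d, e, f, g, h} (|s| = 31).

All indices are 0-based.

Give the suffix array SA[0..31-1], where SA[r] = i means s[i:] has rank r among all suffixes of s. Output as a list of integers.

[19, 7, 0, 12, 28, 16, 13, 25, 29, 17, 20, 24, 9, 10, 8, 2, 14, 6, 1, 3, 11, 21, 26, 22, 30, 18, 27, 15, 23, 5, 4]

rank | idx | suffix
   0 |  19 | acgghdbghbbh
   1 |   7 | aeddgbbehbbhacgghdbghbbh
   2 |   0 | afefhhfaeddgbbehbbhacgghdbghbbh
   3 |  12 | bbehbbhacgghdbghbbh
   4 |  28 | bbh
   5 |  16 | bbhacgghdbghbbh
   6 |  13 | behbbhacgghdbghbbh
   7 |  25 | bghbbh
   8 |  29 | bh
   9 |  17 | bhacgghdbghbbh
  10 |  20 | cgghdbghbbh
  11 |  24 | dbghbbh
  12 |   9 | ddgbbehbbhacgghdbghbbh
  13 |  10 | dgbbehbbhacgghdbghbbh
  14 |   8 | eddgbbehbbhacgghdbghbbh
  15 |   2 | efhhfaeddgbbehbbhacgghdbghbbh
  16 |  14 | ehbbhacgghdbghbbh
  17 |   6 | faeddgbbehbbhacgghdbghbbh
  18 |   1 | fefhhfaeddgbbehbbhacgghdbghbbh
  19 |   3 | fhhfaeddgbbehbbhacgghdbghbbh
  20 |  11 | gbbehbbhacgghdbghbbh
  21 |  21 | gghdbghbbh
  22 |  26 | ghbbh
  23 |  22 | ghdbghbbh
  24 |  30 | h
  25 |  18 | hacgghdbghbbh
  26 |  27 | hbbh
  27 |  15 | hbbhacgghdbghbbh
  28 |  23 | hdbghbbh
  29 |   5 | hfaeddgbbehbbhacgghdbghbbh
  30 |   4 | hhfaeddgbbehbbhacgghdbghbbh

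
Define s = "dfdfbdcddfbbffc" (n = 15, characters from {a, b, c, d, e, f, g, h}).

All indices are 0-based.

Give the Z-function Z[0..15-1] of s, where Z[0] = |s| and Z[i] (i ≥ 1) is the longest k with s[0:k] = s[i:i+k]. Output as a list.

Z[0]=15
i=1: i≥r, start 0; Z[1]=0
i=2: i≥r, start 0; Z[2]=2 extend→box=[2,4)
i=3: min(r-i=1, Z[1]=0)=0; Z[3]=0
i=4: i≥r, start 0; Z[4]=0
i=5: i≥r, start 0; Z[5]=1 extend→box=[5,6)
i=6: i≥r, start 0; Z[6]=0
i=7: i≥r, start 0; Z[7]=1 extend→box=[7,8)
i=8: i≥r, start 0; Z[8]=2 extend→box=[8,10)
i=9: min(r-i=1, Z[1]=0)=0; Z[9]=0
i=10: i≥r, start 0; Z[10]=0
i=11: i≥r, start 0; Z[11]=0
i=12: i≥r, start 0; Z[12]=0
i=13: i≥r, start 0; Z[13]=0
i=14: i≥r, start 0; Z[14]=0

[15, 0, 2, 0, 0, 1, 0, 1, 2, 0, 0, 0, 0, 0, 0]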